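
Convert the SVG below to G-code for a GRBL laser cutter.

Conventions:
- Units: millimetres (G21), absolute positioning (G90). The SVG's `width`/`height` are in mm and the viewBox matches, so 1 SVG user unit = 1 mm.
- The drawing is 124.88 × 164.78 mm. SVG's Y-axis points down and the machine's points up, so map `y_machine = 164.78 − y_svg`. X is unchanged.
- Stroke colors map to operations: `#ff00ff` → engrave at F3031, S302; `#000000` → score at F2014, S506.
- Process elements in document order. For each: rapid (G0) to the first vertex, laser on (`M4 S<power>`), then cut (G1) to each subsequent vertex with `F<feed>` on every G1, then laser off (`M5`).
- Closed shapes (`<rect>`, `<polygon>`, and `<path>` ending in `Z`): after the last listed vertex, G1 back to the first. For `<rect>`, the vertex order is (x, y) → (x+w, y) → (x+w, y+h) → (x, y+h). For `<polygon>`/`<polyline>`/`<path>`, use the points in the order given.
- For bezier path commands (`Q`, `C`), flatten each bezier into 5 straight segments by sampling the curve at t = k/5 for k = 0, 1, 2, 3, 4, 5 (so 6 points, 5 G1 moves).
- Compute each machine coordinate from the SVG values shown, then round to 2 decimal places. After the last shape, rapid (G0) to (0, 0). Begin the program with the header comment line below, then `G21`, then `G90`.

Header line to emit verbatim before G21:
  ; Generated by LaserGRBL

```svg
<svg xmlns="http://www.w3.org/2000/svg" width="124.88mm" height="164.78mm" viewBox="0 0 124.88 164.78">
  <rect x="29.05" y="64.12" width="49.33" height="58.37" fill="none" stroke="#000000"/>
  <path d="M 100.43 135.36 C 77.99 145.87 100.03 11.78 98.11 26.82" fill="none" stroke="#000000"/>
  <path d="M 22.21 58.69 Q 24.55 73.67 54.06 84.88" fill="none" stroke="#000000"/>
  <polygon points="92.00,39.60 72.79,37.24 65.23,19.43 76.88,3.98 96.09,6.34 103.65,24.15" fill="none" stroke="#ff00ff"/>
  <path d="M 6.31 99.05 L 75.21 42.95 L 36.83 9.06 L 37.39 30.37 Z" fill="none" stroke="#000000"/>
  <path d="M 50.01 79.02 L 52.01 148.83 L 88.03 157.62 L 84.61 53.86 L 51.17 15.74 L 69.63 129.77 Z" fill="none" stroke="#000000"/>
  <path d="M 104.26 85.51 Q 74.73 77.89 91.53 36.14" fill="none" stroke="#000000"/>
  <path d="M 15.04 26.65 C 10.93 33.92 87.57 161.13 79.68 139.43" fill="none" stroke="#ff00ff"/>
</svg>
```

1 u = 1 mm; y_m = 164.78 − y.

[1] `<rect>` rectangle, #000000→score S506 F2014: (29.05,100.66) → (78.38,100.66) → (78.38,42.29) → (29.05,42.29) → (29.05,100.66) (closed)

[2] `<path>` cubic bezier, #000000→score S506 F2014: (100.43,29.42) → (91.76,38.12) → (90.47,67.42) → (93.29,103.22) → (96.93,131.44) → (98.11,137.96)

[3] `<path>` quadratic bezier, #000000→score S506 F2014: (22.21,106.09) → (24.23,100.25) → (28.43,94.71) → (34.80,89.47) → (43.34,84.53) → (54.06,79.90)

[4] `<polygon>` regular polygon, #ff00ff→engrave S302 F3031: (92.00,125.18) → (72.79,127.54) → (65.23,145.35) → (76.88,160.80) → (96.09,158.44) → (103.65,140.63) → (92.00,125.18) (closed)

[5] `<path>` closed polygon, #000000→score S506 F2014: (6.31,65.73) → (75.21,121.83) → (36.83,155.72) → (37.39,134.41) → (6.31,65.73) (closed)

[6] `<path>` closed polygon, #000000→score S506 F2014: (50.01,85.76) → (52.01,15.95) → (88.03,7.16) → (84.61,110.92) → (51.17,149.04) → (69.63,35.01) → (50.01,85.76) (closed)

[7] `<path>` quadratic bezier, #000000→score S506 F2014: (104.26,79.27) → (94.30,83.68) → (88.05,90.83) → (85.50,100.70) → (86.66,113.31) → (91.53,128.64)

[8] `<path>` cubic bezier, #ff00ff→engrave S302 F3031: (15.04,138.13) → (20.94,121.53) → (38.29,89.04) → (59.15,53.58) → (75.59,28.05) → (79.68,25.35)

; Generated by LaserGRBL
G21
G90
G0 X29.05 Y100.66
M4 S506
G1 X78.38 Y100.66 F2014
G1 X78.38 Y42.29 F2014
G1 X29.05 Y42.29 F2014
G1 X29.05 Y100.66 F2014
M5
G0 X100.43 Y29.42
M4 S506
G1 X91.76 Y38.12 F2014
G1 X90.47 Y67.42 F2014
G1 X93.29 Y103.22 F2014
G1 X96.93 Y131.44 F2014
G1 X98.11 Y137.96 F2014
M5
G0 X22.21 Y106.09
M4 S506
G1 X24.23 Y100.25 F2014
G1 X28.43 Y94.71 F2014
G1 X34.80 Y89.47 F2014
G1 X43.34 Y84.53 F2014
G1 X54.06 Y79.90 F2014
M5
G0 X92.00 Y125.18
M4 S302
G1 X72.79 Y127.54 F3031
G1 X65.23 Y145.35 F3031
G1 X76.88 Y160.80 F3031
G1 X96.09 Y158.44 F3031
G1 X103.65 Y140.63 F3031
G1 X92.00 Y125.18 F3031
M5
G0 X6.31 Y65.73
M4 S506
G1 X75.21 Y121.83 F2014
G1 X36.83 Y155.72 F2014
G1 X37.39 Y134.41 F2014
G1 X6.31 Y65.73 F2014
M5
G0 X50.01 Y85.76
M4 S506
G1 X52.01 Y15.95 F2014
G1 X88.03 Y7.16 F2014
G1 X84.61 Y110.92 F2014
G1 X51.17 Y149.04 F2014
G1 X69.63 Y35.01 F2014
G1 X50.01 Y85.76 F2014
M5
G0 X104.26 Y79.27
M4 S506
G1 X94.30 Y83.68 F2014
G1 X88.05 Y90.83 F2014
G1 X85.50 Y100.70 F2014
G1 X86.66 Y113.31 F2014
G1 X91.53 Y128.64 F2014
M5
G0 X15.04 Y138.13
M4 S302
G1 X20.94 Y121.53 F3031
G1 X38.29 Y89.04 F3031
G1 X59.15 Y53.58 F3031
G1 X75.59 Y28.05 F3031
G1 X79.68 Y25.35 F3031
M5
G0 X0.00 Y0.00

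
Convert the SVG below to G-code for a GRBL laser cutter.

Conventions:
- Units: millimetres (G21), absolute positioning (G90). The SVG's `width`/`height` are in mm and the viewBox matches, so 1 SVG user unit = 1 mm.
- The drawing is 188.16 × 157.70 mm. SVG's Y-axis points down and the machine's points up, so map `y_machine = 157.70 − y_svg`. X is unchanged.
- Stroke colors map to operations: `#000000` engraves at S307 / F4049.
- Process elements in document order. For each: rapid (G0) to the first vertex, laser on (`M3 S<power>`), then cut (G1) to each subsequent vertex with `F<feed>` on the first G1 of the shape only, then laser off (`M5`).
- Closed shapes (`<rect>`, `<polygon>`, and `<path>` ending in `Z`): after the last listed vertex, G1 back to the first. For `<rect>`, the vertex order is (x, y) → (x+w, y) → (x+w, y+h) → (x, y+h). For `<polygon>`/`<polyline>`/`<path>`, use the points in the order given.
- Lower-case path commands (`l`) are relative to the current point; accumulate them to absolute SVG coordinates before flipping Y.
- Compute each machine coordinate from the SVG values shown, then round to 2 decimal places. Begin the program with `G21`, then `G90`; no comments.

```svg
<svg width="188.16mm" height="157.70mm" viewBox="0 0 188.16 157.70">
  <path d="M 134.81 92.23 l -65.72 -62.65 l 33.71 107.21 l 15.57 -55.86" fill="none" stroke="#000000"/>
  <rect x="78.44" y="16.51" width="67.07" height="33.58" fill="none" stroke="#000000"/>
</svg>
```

G21
G90
G0 X134.81 Y65.47
M3 S307
G1 X69.09 Y128.12 F4049
G1 X102.80 Y20.91
G1 X118.37 Y76.77
M5
G0 X78.44 Y141.19
M3 S307
G1 X145.51 Y141.19 F4049
G1 X145.51 Y107.61
G1 X78.44 Y107.61
G1 X78.44 Y141.19
M5

viewBox `0 0 188.16 157.70` with mm width/height → 1 unit = 1 mm. Flip: y_m = 157.70 − y_svg.

**Shape 1** — `<path>` open polyline, stroke `#000000` → engrave (S307, F4049). Machine vertices: (134.81,65.47) → (69.09,128.12) → (102.80,20.91) → (118.37,76.77). Open path.

**Shape 2** — `<rect>` rectangle, stroke `#000000` → engrave (S307, F4049). Machine vertices: (78.44,141.19) → (145.51,141.19) → (145.51,107.61) → (78.44,107.61) → (78.44,141.19). Closed: final G1 returns to the first vertex.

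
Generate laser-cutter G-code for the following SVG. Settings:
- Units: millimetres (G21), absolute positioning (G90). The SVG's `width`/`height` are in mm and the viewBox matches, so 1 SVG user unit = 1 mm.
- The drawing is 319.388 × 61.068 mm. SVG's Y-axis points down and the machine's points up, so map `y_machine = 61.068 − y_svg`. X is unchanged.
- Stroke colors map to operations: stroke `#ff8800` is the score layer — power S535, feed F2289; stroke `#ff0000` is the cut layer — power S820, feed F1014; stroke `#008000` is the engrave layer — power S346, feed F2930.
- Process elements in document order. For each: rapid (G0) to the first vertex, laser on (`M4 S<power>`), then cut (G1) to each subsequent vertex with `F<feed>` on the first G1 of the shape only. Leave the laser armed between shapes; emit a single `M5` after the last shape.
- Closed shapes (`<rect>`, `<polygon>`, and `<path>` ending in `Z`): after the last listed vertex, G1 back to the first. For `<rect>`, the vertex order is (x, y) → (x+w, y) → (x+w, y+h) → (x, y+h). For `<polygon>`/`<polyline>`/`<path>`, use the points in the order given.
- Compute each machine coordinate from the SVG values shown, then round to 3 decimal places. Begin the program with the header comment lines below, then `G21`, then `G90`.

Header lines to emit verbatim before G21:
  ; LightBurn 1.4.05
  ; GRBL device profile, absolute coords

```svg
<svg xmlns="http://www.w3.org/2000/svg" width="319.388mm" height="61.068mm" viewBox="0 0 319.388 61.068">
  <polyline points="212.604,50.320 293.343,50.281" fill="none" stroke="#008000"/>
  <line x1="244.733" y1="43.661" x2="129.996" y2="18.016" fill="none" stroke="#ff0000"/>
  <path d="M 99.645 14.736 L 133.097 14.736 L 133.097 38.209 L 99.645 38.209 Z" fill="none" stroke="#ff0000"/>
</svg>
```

1 u = 1 mm; y_m = 61.068 − y.

[1] `<polyline>` line segment, #008000→engrave S346 F2930: (212.604,10.748) → (293.343,10.787)

[2] `<line>` line segment, #ff0000→cut S820 F1014: (244.733,17.407) → (129.996,43.052)

[3] `<path>` rectangle, #ff0000→cut S820 F1014: (99.645,46.332) → (133.097,46.332) → (133.097,22.859) → (99.645,22.859) → (99.645,46.332) (closed)

; LightBurn 1.4.05
; GRBL device profile, absolute coords
G21
G90
G0 X212.604 Y10.748
M4 S346
G1 X293.343 Y10.787 F2930
G0 X244.733 Y17.407
M4 S820
G1 X129.996 Y43.052 F1014
G0 X99.645 Y46.332
M4 S820
G1 X133.097 Y46.332 F1014
G1 X133.097 Y22.859
G1 X99.645 Y22.859
G1 X99.645 Y46.332
M5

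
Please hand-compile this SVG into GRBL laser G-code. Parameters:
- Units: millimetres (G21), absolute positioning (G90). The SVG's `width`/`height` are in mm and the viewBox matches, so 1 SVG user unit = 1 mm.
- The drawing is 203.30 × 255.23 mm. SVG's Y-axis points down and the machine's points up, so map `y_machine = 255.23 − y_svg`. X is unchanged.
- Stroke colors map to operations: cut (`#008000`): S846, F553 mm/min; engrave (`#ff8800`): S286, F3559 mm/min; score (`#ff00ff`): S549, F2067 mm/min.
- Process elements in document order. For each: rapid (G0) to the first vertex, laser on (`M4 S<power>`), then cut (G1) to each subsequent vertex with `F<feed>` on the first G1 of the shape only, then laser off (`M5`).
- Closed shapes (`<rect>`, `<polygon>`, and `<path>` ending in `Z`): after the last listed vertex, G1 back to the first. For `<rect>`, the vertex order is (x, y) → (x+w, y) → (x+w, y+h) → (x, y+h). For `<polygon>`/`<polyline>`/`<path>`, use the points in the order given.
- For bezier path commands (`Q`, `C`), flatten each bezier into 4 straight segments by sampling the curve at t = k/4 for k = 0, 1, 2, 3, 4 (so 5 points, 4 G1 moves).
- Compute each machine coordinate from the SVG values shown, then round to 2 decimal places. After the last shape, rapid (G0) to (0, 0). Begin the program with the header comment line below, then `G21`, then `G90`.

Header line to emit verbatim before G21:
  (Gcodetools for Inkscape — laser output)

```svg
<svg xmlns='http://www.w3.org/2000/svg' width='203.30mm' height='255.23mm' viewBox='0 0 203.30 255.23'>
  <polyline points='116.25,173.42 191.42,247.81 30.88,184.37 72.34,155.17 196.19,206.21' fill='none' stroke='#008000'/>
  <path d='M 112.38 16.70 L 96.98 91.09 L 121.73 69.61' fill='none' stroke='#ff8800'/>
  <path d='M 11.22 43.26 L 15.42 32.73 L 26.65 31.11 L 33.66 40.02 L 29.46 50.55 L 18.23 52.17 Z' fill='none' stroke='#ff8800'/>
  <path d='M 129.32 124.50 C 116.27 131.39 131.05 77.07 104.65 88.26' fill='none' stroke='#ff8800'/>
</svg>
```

(Gcodetools for Inkscape — laser output)
G21
G90
G0 X116.25 Y81.81
M4 S846
G1 X191.42 Y7.42 F553
G1 X30.88 Y70.86
G1 X72.34 Y100.06
G1 X196.19 Y49.02
M5
G0 X112.38 Y238.53
M4 S286
G1 X96.98 Y164.14 F3559
G1 X121.73 Y185.62
M5
G0 X11.22 Y211.97
M4 S286
G1 X15.42 Y222.50 F3559
G1 X26.65 Y224.12
G1 X33.66 Y215.21
G1 X29.46 Y204.68
G1 X18.23 Y203.06
G1 X11.22 Y211.97
M5
G0 X129.32 Y130.73
M4 S286
G1 X123.67 Y135.06 F3559
G1 X121.99 Y150.46
G1 X117.81 Y165.06
G1 X104.65 Y166.97
M5
G0 X0.00 Y0.00

Since the viewBox matches the mm dimensions, user units are millimetres directly. The only transform is the Y-flip y_m = 255.23 − y_svg.

Shape 1 is a open polyline drawn with `<polyline>`. Its stroke #008000 means cut at S846, F553. After flipping Y the toolpath is (116.25,81.81) → (191.42,7.42) → (30.88,70.86) → (72.34,100.06) → (196.19,49.02).

Shape 2 is a open polyline drawn with `<path>`. Its stroke #ff8800 means engrave at S286, F3559. After flipping Y the toolpath is (112.38,238.53) → (96.98,164.14) → (121.73,185.62).

Shape 3 is a regular polygon drawn with `<path>`. Its stroke #ff8800 means engrave at S286, F3559. After flipping Y the toolpath is (11.22,211.97) → (15.42,222.50) → (26.65,224.12) → (33.66,215.21) → (29.46,204.68) → (18.23,203.06) → (11.22,211.97), returning to the start.

Shape 4 is a cubic bezier drawn with `<path>`. Its stroke #ff8800 means engrave at S286, F3559. After flipping Y the toolpath is (129.32,130.73) → (123.67,135.06) → (121.99,150.46) → (117.81,165.06) → (104.65,166.97).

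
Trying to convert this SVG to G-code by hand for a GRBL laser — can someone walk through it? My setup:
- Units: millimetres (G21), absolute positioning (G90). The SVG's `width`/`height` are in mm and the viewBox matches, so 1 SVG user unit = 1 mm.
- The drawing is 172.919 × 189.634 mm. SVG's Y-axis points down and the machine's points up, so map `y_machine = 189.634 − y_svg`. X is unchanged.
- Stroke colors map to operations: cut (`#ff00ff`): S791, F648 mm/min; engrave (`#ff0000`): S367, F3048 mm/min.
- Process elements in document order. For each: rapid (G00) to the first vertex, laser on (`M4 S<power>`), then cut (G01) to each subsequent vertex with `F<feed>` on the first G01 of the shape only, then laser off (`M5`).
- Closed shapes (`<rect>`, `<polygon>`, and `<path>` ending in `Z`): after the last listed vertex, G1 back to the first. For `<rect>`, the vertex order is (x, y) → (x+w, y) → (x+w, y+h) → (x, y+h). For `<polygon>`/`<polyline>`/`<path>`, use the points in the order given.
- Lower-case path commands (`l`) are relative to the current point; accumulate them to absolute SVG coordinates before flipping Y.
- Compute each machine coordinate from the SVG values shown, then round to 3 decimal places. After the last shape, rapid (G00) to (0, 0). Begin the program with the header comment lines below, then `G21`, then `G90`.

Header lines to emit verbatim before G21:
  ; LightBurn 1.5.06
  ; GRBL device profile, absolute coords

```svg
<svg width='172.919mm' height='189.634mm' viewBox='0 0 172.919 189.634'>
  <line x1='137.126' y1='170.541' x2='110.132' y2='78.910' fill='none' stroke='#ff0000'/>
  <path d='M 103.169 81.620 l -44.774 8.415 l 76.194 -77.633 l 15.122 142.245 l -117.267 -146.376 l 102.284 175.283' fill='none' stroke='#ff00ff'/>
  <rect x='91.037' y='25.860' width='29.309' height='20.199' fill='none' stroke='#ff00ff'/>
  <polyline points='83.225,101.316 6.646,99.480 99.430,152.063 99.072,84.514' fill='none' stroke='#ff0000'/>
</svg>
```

; LightBurn 1.5.06
; GRBL device profile, absolute coords
G21
G90
G00 X137.126 Y19.093
M4 S367
G01 X110.132 Y110.724 F3048
M5
G00 X103.169 Y108.014
M4 S791
G01 X58.395 Y99.599 F648
G01 X134.589 Y177.232
G01 X149.711 Y34.987
G01 X32.444 Y181.363
G01 X134.728 Y6.080
M5
G00 X91.037 Y163.774
M4 S791
G01 X120.346 Y163.774 F648
G01 X120.346 Y143.575
G01 X91.037 Y143.575
G01 X91.037 Y163.774
M5
G00 X83.225 Y88.318
M4 S367
G01 X6.646 Y90.154 F3048
G01 X99.430 Y37.571
G01 X99.072 Y105.120
M5
G00 X0.000 Y0.000

1 u = 1 mm; y_m = 189.634 − y.

[1] `<line>` line segment, #ff0000→engrave S367 F3048: (137.126,19.093) → (110.132,110.724)

[2] `<path>` open polyline, #ff00ff→cut S791 F648: (103.169,108.014) → (58.395,99.599) → (134.589,177.232) → (149.711,34.987) → (32.444,181.363) → (134.728,6.080)

[3] `<rect>` rectangle, #ff00ff→cut S791 F648: (91.037,163.774) → (120.346,163.774) → (120.346,143.575) → (91.037,143.575) → (91.037,163.774) (closed)

[4] `<polyline>` open polyline, #ff0000→engrave S367 F3048: (83.225,88.318) → (6.646,90.154) → (99.430,37.571) → (99.072,105.120)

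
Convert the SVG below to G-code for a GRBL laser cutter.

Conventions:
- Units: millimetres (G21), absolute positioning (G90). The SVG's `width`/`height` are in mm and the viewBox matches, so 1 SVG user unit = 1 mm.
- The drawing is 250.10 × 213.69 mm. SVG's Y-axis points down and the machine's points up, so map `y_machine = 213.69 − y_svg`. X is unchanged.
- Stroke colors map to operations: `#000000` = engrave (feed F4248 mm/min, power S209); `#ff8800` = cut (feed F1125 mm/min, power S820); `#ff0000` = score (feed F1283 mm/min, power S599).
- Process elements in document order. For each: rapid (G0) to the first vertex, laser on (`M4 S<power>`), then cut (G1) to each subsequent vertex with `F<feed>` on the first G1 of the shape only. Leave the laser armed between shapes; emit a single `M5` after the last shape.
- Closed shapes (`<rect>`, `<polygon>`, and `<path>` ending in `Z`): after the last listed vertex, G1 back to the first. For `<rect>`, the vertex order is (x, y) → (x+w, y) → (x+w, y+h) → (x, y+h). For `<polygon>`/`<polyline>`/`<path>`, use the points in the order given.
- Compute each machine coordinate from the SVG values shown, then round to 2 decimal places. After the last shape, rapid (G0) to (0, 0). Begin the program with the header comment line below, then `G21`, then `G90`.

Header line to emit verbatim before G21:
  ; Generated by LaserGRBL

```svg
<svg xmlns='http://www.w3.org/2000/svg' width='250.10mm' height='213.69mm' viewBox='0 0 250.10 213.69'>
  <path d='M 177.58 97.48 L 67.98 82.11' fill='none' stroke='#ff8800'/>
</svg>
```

; Generated by LaserGRBL
G21
G90
G0 X177.58 Y116.21
M4 S820
G1 X67.98 Y131.58 F1125
M5
G0 X0.00 Y0.00

1 u = 1 mm; y_m = 213.69 − y.

[1] `<path>` line segment, #ff8800→cut S820 F1125: (177.58,116.21) → (67.98,131.58)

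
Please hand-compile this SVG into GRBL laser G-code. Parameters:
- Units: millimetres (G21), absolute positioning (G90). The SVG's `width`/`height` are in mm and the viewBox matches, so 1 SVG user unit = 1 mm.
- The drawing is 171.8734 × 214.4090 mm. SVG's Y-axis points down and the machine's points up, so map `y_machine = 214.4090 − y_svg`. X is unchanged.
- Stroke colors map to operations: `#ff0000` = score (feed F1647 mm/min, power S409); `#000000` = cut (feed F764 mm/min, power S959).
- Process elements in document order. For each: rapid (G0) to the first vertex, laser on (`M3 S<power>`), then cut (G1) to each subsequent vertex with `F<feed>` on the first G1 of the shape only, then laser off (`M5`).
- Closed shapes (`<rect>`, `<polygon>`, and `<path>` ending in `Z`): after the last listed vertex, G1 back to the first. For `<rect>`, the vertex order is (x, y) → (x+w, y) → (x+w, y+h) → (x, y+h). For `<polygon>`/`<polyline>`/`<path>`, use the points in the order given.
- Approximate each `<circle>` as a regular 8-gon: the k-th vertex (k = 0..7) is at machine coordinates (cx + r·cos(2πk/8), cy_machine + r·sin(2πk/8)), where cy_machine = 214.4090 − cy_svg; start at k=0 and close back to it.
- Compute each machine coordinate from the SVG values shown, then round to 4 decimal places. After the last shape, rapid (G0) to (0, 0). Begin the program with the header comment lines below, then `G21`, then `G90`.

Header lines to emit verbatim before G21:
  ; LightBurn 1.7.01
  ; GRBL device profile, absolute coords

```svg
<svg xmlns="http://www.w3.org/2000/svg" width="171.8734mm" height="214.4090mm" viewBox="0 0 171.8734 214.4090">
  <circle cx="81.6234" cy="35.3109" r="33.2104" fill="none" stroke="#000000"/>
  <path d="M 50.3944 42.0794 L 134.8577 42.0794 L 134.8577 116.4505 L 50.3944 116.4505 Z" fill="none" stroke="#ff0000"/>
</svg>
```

; LightBurn 1.7.01
; GRBL device profile, absolute coords
G21
G90
G0 X114.8338 Y179.0981
M3 S959
G1 X105.1067 Y202.5814 F764
G1 X81.6234 Y212.3085
G1 X58.1401 Y202.5814
G1 X48.4130 Y179.0981
G1 X58.1401 Y155.6148
G1 X81.6234 Y145.8877
G1 X105.1067 Y155.6148
G1 X114.8338 Y179.0981
M5
G0 X50.3944 Y172.3296
M3 S409
G1 X134.8577 Y172.3296 F1647
G1 X134.8577 Y97.9585
G1 X50.3944 Y97.9585
G1 X50.3944 Y172.3296
M5
G0 X0.0000 Y0.0000

Since the viewBox matches the mm dimensions, user units are millimetres directly. The only transform is the Y-flip y_m = 214.4090 − y_svg.

Shape 1 is a circle drawn with `<circle>`. Its stroke #000000 means cut at S959, F764. After flipping Y the toolpath is (114.8338,179.0981) → (105.1067,202.5814) → (81.6234,212.3085) → (58.1401,202.5814) → (48.4130,179.0981) → (58.1401,155.6148) → (81.6234,145.8877) → (105.1067,155.6148) → (114.8338,179.0981), returning to the start.

Shape 2 is a rectangle drawn with `<path>`. Its stroke #ff0000 means score at S409, F1647. After flipping Y the toolpath is (50.3944,172.3296) → (134.8577,172.3296) → (134.8577,97.9585) → (50.3944,97.9585) → (50.3944,172.3296), returning to the start.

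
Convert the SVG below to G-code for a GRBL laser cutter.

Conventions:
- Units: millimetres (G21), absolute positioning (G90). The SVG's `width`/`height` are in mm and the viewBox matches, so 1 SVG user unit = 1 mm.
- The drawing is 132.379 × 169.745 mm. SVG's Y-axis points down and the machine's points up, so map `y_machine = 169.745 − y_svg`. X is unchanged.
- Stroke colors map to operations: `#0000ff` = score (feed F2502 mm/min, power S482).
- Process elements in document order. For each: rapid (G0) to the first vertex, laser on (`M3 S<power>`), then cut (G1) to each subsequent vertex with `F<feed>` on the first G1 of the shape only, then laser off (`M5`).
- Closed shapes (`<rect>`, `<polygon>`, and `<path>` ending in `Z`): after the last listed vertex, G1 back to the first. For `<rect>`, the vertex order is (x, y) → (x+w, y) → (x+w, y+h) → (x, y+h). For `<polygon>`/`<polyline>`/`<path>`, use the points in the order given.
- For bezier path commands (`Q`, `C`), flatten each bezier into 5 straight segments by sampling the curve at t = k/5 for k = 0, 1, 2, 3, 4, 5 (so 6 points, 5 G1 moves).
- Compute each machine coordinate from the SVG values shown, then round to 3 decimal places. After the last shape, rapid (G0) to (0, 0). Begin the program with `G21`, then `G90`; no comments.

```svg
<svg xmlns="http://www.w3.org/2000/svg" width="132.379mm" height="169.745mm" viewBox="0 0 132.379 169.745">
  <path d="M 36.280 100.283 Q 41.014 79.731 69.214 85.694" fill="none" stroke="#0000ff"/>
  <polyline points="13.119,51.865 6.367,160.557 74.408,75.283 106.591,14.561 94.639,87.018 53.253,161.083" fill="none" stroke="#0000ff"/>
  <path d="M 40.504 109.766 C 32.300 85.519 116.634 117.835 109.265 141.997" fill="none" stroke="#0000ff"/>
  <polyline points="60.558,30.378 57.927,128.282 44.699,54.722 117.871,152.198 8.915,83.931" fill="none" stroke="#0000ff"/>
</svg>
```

G21
G90
G0 X36.280 Y69.462
M3 S482
G1 X39.112 Y76.622 F2502
G1 X43.822 Y81.661
G1 X50.409 Y84.579
G1 X58.873 Y85.376
G1 X69.214 Y84.051
M5
G0 X13.119 Y117.880
M3 S482
G1 X6.367 Y9.188 F2502
G1 X74.408 Y94.462
G1 X106.591 Y155.184
G1 X94.639 Y82.727
G1 X53.253 Y8.662
M5
G0 X40.504 Y59.979
M3 S482
G1 X45.212 Y68.257 F2502
G1 X63.286 Y66.067
G1 X85.882 Y56.514
G1 X104.156 Y42.706
G1 X109.265 Y27.748
M5
G0 X60.558 Y139.367
M3 S482
G1 X57.927 Y41.463 F2502
G1 X44.699 Y115.023
G1 X117.871 Y17.547
G1 X8.915 Y85.814
M5
G0 X0.000 Y0.000

viewBox `0 0 132.379 169.745` with mm width/height → 1 unit = 1 mm. Flip: y_m = 169.745 − y_svg.

**Shape 1** — `<path>` quadratic bezier, stroke `#0000ff` → score (S482, F2502). Control points (SVG): P0=(36.280,100.283), P1=(41.014,79.731), P2=(69.214,85.694); sampled at t=k/5. Machine vertices: (36.280,69.462) → (39.112,76.622) → (43.822,81.661) → (50.409,84.579) → (58.873,85.376) → (69.214,84.051). Open path.

**Shape 2** — `<polyline>` open polyline, stroke `#0000ff` → score (S482, F2502). Machine vertices: (13.119,117.880) → (6.367,9.188) → (74.408,94.462) → (106.591,155.184) → (94.639,82.727) → (53.253,8.662). Open path.

**Shape 3** — `<path>` cubic bezier, stroke `#0000ff` → score (S482, F2502). Control points (SVG): P0=(40.504,109.766), P1=(32.300,85.519), P2=(116.634,117.835), P3=(109.265,141.997); sampled at t=k/5. Machine vertices: (40.504,59.979) → (45.212,68.257) → (63.286,66.067) → (85.882,56.514) → (104.156,42.706) → (109.265,27.748). Open path.

**Shape 4** — `<polyline>` open polyline, stroke `#0000ff` → score (S482, F2502). Machine vertices: (60.558,139.367) → (57.927,41.463) → (44.699,115.023) → (117.871,17.547) → (8.915,85.814). Open path.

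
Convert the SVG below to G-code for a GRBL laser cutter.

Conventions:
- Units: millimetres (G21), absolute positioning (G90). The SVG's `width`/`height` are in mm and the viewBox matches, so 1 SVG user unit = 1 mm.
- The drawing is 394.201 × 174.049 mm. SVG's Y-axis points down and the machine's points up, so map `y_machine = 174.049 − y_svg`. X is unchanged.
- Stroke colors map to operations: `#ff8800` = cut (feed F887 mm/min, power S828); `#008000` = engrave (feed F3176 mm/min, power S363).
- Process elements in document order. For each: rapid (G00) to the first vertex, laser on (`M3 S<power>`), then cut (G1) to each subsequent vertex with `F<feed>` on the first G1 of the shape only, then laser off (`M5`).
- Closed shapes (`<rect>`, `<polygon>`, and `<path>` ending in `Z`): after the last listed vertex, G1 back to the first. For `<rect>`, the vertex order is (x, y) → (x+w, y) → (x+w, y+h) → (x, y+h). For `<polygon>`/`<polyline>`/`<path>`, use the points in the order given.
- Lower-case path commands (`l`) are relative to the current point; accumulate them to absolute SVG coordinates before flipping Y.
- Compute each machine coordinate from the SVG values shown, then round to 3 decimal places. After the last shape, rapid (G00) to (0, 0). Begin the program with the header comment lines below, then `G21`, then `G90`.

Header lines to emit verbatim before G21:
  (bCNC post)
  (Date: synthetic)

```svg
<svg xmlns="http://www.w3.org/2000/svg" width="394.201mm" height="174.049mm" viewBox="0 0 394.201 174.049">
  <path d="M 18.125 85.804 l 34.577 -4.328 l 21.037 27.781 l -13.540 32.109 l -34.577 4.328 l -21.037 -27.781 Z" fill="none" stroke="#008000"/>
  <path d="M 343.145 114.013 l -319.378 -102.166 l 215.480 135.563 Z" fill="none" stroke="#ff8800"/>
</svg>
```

Since the viewBox matches the mm dimensions, user units are millimetres directly. The only transform is the Y-flip y_m = 174.049 − y_svg.

Shape 1 is a regular polygon drawn with `<path>`. Its stroke #008000 means engrave at S363, F3176. After flipping Y the toolpath is (18.125,88.245) → (52.702,92.573) → (73.739,64.792) → (60.199,32.683) → (25.622,28.355) → (4.585,56.136) → (18.125,88.245), returning to the start.

Shape 2 is a closed polygon drawn with `<path>`. Its stroke #ff8800 means cut at S828, F887. After flipping Y the toolpath is (343.145,60.036) → (23.767,162.202) → (239.247,26.639) → (343.145,60.036), returning to the start.

(bCNC post)
(Date: synthetic)
G21
G90
G00 X18.125 Y88.245
M3 S363
G1 X52.702 Y92.573 F3176
G1 X73.739 Y64.792
G1 X60.199 Y32.683
G1 X25.622 Y28.355
G1 X4.585 Y56.136
G1 X18.125 Y88.245
M5
G00 X343.145 Y60.036
M3 S828
G1 X23.767 Y162.202 F887
G1 X239.247 Y26.639
G1 X343.145 Y60.036
M5
G00 X0.000 Y0.000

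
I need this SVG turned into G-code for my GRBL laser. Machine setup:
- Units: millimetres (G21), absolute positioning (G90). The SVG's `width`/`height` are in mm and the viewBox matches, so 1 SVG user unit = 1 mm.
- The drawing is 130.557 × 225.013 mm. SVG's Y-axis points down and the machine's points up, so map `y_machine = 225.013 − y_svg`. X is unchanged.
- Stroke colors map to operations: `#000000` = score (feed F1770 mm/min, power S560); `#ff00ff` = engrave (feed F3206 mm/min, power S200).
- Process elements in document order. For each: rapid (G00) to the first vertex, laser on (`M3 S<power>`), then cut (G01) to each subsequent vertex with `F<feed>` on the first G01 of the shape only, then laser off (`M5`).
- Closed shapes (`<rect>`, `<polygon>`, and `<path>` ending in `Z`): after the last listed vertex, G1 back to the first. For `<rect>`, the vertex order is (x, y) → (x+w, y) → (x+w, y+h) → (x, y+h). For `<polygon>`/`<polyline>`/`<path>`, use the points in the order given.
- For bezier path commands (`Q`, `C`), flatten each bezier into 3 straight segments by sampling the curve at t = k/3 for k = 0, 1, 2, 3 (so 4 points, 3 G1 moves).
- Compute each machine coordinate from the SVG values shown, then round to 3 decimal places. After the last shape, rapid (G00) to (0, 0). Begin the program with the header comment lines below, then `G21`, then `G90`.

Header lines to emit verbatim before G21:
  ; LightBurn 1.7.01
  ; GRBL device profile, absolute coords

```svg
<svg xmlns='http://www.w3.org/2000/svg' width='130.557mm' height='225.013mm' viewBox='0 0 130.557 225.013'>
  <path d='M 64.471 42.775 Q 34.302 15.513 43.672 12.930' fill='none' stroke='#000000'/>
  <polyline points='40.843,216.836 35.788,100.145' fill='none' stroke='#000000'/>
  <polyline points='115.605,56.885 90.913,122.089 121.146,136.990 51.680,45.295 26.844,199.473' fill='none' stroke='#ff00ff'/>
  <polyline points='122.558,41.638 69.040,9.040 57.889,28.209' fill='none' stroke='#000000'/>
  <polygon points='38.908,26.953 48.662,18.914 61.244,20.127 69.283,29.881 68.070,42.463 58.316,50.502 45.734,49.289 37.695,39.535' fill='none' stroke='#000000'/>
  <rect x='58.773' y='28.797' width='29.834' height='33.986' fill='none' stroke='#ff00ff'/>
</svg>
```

; LightBurn 1.7.01
; GRBL device profile, absolute coords
G21
G90
G00 X64.471 Y182.238
M3 S560
G01 X48.752 Y197.671 F1770
G01 X41.819 Y207.619
G01 X43.672 Y212.083
M5
G00 X40.843 Y8.177
M3 S560
G01 X35.788 Y124.868 F1770
M5
G00 X115.605 Y168.128
M3 S200
G01 X90.913 Y102.924 F3206
G01 X121.146 Y88.023
G01 X51.680 Y179.718
G01 X26.844 Y25.540
M5
G00 X122.558 Y183.375
M3 S560
G01 X69.040 Y215.973 F1770
G01 X57.889 Y196.804
M5
G00 X38.908 Y198.060
M3 S560
G01 X48.662 Y206.099 F1770
G01 X61.244 Y204.886
G01 X69.283 Y195.132
G01 X68.070 Y182.550
G01 X58.316 Y174.511
G01 X45.734 Y175.724
G01 X37.695 Y185.478
G01 X38.908 Y198.060
M5
G00 X58.773 Y196.216
M3 S200
G01 X88.607 Y196.216 F3206
G01 X88.607 Y162.230
G01 X58.773 Y162.230
G01 X58.773 Y196.216
M5
G00 X0.000 Y0.000

Since the viewBox matches the mm dimensions, user units are millimetres directly. The only transform is the Y-flip y_m = 225.013 − y_svg.

Shape 1 is a quadratic bezier drawn with `<path>`. Its stroke #000000 means score at S560, F1770. After flipping Y the toolpath is (64.471,182.238) → (48.752,197.671) → (41.819,207.619) → (43.672,212.083).

Shape 2 is a line segment drawn with `<polyline>`. Its stroke #000000 means score at S560, F1770. After flipping Y the toolpath is (40.843,8.177) → (35.788,124.868).

Shape 3 is a open polyline drawn with `<polyline>`. Its stroke #ff00ff means engrave at S200, F3206. After flipping Y the toolpath is (115.605,168.128) → (90.913,102.924) → (121.146,88.023) → (51.680,179.718) → (26.844,25.540).

Shape 4 is a open polyline drawn with `<polyline>`. Its stroke #000000 means score at S560, F1770. After flipping Y the toolpath is (122.558,183.375) → (69.040,215.973) → (57.889,196.804).

Shape 5 is a regular polygon drawn with `<polygon>`. Its stroke #000000 means score at S560, F1770. After flipping Y the toolpath is (38.908,198.060) → (48.662,206.099) → (61.244,204.886) → (69.283,195.132) → (68.070,182.550) → (58.316,174.511) → (45.734,175.724) → (37.695,185.478) → (38.908,198.060), returning to the start.

Shape 6 is a rectangle drawn with `<rect>`. Its stroke #ff00ff means engrave at S200, F3206. After flipping Y the toolpath is (58.773,196.216) → (88.607,196.216) → (88.607,162.230) → (58.773,162.230) → (58.773,196.216), returning to the start.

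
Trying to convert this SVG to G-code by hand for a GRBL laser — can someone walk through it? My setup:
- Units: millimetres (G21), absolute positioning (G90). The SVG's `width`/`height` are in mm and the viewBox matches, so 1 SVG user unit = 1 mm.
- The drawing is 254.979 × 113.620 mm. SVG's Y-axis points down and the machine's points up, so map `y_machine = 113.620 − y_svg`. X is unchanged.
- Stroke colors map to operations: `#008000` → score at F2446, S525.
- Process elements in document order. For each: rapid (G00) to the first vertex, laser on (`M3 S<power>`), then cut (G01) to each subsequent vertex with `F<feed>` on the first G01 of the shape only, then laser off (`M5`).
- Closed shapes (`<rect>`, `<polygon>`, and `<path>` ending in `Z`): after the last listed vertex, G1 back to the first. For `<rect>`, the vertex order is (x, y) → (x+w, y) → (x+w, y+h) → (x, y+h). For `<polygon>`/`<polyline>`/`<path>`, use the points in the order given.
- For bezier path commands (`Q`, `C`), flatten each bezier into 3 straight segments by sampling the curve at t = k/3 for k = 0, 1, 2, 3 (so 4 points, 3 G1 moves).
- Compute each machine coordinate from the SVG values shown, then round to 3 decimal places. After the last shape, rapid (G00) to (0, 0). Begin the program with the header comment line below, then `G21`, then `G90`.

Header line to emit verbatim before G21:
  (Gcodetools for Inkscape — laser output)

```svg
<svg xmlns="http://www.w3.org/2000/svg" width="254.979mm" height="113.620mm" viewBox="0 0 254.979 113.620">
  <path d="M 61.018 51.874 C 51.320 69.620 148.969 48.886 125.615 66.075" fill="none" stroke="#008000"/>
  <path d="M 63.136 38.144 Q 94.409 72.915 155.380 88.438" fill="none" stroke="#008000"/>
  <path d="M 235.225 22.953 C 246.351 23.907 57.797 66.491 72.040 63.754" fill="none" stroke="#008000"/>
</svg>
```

Since the viewBox matches the mm dimensions, user units are millimetres directly. The only transform is the Y-flip y_m = 113.620 − y_svg.

Shape 1 is a cubic bezier drawn with `<path>`. Its stroke #008000 means score at S525, F2446. After flipping Y the toolpath is (61.018,61.746) → (78.645,53.997) → (117.092,54.923) → (125.615,47.545).

Shape 2 is a quadratic bezier drawn with `<path>`. Its stroke #008000 means score at S525, F2446. After flipping Y the toolpath is (63.136,75.476) → (87.284,54.434) → (118.032,37.669) → (155.380,25.182).

Shape 3 is a cubic bezier drawn with `<path>`. Its stroke #008000 means score at S525, F2446. After flipping Y the toolpath is (235.225,90.667) → (194.698,79.057) → (110.489,59.016) → (72.040,49.866).

(Gcodetools for Inkscape — laser output)
G21
G90
G00 X61.018 Y61.746
M3 S525
G01 X78.645 Y53.997 F2446
G01 X117.092 Y54.923
G01 X125.615 Y47.545
M5
G00 X63.136 Y75.476
M3 S525
G01 X87.284 Y54.434 F2446
G01 X118.032 Y37.669
G01 X155.380 Y25.182
M5
G00 X235.225 Y90.667
M3 S525
G01 X194.698 Y79.057 F2446
G01 X110.489 Y59.016
G01 X72.040 Y49.866
M5
G00 X0.000 Y0.000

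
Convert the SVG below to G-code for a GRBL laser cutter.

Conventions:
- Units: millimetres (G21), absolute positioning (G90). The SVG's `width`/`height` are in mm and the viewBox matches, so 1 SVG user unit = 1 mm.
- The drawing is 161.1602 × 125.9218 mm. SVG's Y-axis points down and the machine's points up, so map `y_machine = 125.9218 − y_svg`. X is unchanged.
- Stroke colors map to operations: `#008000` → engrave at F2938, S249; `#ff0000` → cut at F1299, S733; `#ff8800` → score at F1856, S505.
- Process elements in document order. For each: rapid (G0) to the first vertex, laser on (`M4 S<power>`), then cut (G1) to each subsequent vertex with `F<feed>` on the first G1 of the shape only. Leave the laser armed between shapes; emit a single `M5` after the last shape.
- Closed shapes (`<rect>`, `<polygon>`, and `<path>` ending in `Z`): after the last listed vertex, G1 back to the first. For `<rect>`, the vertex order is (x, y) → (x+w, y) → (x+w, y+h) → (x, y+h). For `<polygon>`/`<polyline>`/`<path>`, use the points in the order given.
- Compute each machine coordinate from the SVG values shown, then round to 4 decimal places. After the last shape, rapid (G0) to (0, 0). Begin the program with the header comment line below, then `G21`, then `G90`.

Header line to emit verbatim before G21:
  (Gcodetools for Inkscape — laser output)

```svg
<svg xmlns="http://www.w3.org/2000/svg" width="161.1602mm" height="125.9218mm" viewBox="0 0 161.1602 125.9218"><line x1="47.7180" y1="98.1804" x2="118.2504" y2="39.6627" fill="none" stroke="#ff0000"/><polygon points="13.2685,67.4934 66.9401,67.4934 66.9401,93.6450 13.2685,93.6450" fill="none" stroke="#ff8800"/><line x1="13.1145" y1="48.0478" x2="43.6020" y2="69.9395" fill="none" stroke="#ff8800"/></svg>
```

(Gcodetools for Inkscape — laser output)
G21
G90
G0 X47.7180 Y27.7414
M4 S733
G1 X118.2504 Y86.2591 F1299
G0 X13.2685 Y58.4284
M4 S505
G1 X66.9401 Y58.4284 F1856
G1 X66.9401 Y32.2768
G1 X13.2685 Y32.2768
G1 X13.2685 Y58.4284
G0 X13.1145 Y77.8740
M4 S505
G1 X43.6020 Y55.9823 F1856
M5
G0 X0.0000 Y0.0000

Since the viewBox matches the mm dimensions, user units are millimetres directly. The only transform is the Y-flip y_m = 125.9218 − y_svg.

Shape 1 is a line segment drawn with `<line>`. Its stroke #ff0000 means cut at S733, F1299. After flipping Y the toolpath is (47.7180,27.7414) → (118.2504,86.2591).

Shape 2 is a rectangle drawn with `<polygon>`. Its stroke #ff8800 means score at S505, F1856. After flipping Y the toolpath is (13.2685,58.4284) → (66.9401,58.4284) → (66.9401,32.2768) → (13.2685,32.2768) → (13.2685,58.4284), returning to the start.

Shape 3 is a line segment drawn with `<line>`. Its stroke #ff8800 means score at S505, F1856. After flipping Y the toolpath is (13.1145,77.8740) → (43.6020,55.9823).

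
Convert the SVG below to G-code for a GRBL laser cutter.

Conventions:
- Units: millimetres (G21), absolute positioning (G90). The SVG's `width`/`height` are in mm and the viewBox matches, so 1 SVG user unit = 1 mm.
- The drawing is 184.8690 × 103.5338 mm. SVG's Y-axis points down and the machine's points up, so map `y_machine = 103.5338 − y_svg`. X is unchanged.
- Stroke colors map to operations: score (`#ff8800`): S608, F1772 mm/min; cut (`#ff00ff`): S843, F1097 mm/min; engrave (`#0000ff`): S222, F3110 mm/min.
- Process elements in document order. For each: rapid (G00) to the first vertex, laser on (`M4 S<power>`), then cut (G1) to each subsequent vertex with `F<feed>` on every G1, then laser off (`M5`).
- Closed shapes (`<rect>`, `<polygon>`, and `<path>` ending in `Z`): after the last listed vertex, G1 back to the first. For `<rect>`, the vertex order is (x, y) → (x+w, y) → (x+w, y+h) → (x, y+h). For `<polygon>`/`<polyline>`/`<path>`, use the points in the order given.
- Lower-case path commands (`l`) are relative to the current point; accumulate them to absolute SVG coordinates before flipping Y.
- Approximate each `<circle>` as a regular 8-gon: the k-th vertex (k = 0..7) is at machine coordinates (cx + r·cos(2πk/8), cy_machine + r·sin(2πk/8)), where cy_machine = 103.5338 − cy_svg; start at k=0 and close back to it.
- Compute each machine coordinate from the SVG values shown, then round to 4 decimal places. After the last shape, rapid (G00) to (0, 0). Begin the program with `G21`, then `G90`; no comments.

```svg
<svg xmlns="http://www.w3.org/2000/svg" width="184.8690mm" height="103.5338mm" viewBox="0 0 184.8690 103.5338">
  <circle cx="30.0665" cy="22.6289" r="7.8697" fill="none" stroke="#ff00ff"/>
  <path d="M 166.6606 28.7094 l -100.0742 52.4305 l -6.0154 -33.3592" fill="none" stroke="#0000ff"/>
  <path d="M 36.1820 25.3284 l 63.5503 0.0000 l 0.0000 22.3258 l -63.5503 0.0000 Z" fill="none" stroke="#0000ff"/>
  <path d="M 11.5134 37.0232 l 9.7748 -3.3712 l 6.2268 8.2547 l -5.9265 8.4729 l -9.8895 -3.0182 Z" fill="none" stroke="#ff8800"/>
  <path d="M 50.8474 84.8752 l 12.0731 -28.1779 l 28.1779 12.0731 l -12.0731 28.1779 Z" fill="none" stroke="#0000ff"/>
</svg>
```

G21
G90
G00 X37.9362 Y80.9049
M4 S843
G1 X35.6312 Y86.4696 F1097
G1 X30.0665 Y88.7746 F1097
G1 X24.5018 Y86.4696 F1097
G1 X22.1968 Y80.9049 F1097
G1 X24.5018 Y75.3402 F1097
G1 X30.0665 Y73.0352 F1097
G1 X35.6312 Y75.3402 F1097
G1 X37.9362 Y80.9049 F1097
M5
G00 X166.6606 Y74.8244
M4 S222
G1 X66.5864 Y22.3939 F3110
G1 X60.5710 Y55.7531 F3110
M5
G00 X36.1820 Y78.2054
M4 S222
G1 X99.7323 Y78.2054 F3110
G1 X99.7323 Y55.8796 F3110
G1 X36.1820 Y55.8796 F3110
G1 X36.1820 Y78.2054 F3110
M5
G00 X11.5134 Y66.5106
M4 S608
G1 X21.2882 Y69.8818 F1772
G1 X27.5150 Y61.6271 F1772
G1 X21.5885 Y53.1542 F1772
G1 X11.6990 Y56.1724 F1772
G1 X11.5134 Y66.5106 F1772
M5
G00 X50.8474 Y18.6586
M4 S222
G1 X62.9205 Y46.8365 F3110
G1 X91.0984 Y34.7634 F3110
G1 X79.0253 Y6.5855 F3110
G1 X50.8474 Y18.6586 F3110
M5
G00 X0.0000 Y0.0000

viewBox `0 0 184.8690 103.5338` with mm width/height → 1 unit = 1 mm. Flip: y_m = 103.5338 − y_svg.

**Shape 1** — `<circle>` circle, stroke `#ff00ff` → cut (S843, F1097). Machine vertices: (37.9362,80.9049) → (35.6312,86.4696) → (30.0665,88.7746) → (24.5018,86.4696) → (22.1968,80.9049) → (24.5018,75.3402) → (30.0665,73.0352) → (35.6312,75.3402) → (37.9362,80.9049). Closed: final G1 returns to the first vertex.

**Shape 2** — `<path>` open polyline, stroke `#0000ff` → engrave (S222, F3110). Machine vertices: (166.6606,74.8244) → (66.5864,22.3939) → (60.5710,55.7531). Open path.

**Shape 3** — `<path>` rectangle, stroke `#0000ff` → engrave (S222, F3110). Machine vertices: (36.1820,78.2054) → (99.7323,78.2054) → (99.7323,55.8796) → (36.1820,55.8796) → (36.1820,78.2054). Closed: final G1 returns to the first vertex.

**Shape 4** — `<path>` regular polygon, stroke `#ff8800` → score (S608, F1772). Machine vertices: (11.5134,66.5106) → (21.2882,69.8818) → (27.5150,61.6271) → (21.5885,53.1542) → (11.6990,56.1724) → (11.5134,66.5106). Closed: final G1 returns to the first vertex.

**Shape 5** — `<path>` regular polygon, stroke `#0000ff` → engrave (S222, F3110). Machine vertices: (50.8474,18.6586) → (62.9205,46.8365) → (91.0984,34.7634) → (79.0253,6.5855) → (50.8474,18.6586). Closed: final G1 returns to the first vertex.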